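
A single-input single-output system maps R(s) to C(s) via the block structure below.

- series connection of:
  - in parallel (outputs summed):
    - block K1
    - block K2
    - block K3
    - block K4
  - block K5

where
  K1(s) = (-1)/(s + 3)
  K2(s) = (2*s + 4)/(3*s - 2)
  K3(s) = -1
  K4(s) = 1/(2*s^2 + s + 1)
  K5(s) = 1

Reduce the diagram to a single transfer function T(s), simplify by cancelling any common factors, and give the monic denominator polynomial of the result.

The answer is s^4 + 17*s^3/6 - s^2/3 + s/6 - 1.

Reasoning:
Step 1 - sum the parallel branches K1, K2, K3, K4 gives (-2*s^4 - s^3 + 42*s^2 + 27*s + 14)/(6*s^4 + 17*s^3 - 2*s^2 + s - 6)
Step 2 - reduce the series chain (K1+K2+K3+K4), K5 gives (-2*s^4 - s^3 + 42*s^2 + 27*s + 14)/(6*s^4 + 17*s^3 - 2*s^2 + s - 6)
The result of step 2 is T(s) in lowest terms. Its denominator has leading coefficient 6; dividing the denominator through by 6 makes it monic.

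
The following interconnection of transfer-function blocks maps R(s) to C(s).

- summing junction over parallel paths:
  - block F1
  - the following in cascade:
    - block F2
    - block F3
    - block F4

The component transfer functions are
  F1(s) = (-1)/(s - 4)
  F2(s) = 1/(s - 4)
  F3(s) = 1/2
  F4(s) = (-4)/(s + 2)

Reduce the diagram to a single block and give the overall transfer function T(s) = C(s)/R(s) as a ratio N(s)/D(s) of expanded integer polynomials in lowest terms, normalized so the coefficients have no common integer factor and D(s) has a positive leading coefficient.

The answer is (-s - 4)/(s^2 - 2*s - 8).

Reasoning:
Step 1. series reduction of F2, F3, F4 -> (-2)/(s^2 - 2*s - 8)
Step 2. parallel reduction of F1, (F2*F3*F4); the result is T(s) itself (integer coefficients, no common factor, positive leading denominator coefficient)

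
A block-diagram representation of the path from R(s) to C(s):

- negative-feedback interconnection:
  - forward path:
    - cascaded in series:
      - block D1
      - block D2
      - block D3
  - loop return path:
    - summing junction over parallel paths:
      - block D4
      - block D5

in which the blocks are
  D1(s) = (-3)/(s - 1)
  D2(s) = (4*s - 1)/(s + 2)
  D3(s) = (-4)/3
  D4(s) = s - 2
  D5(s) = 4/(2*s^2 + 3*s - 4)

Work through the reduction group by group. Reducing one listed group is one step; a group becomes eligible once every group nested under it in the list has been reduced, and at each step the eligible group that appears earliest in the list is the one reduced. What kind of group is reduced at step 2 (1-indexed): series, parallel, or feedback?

Reducing step by step:

Step 1 - series reduction of D1, D2, D3
Step 2 - combine D4, D5 in parallel
Step 3 - close the feedback loop around (D1*D2*D3), (D4+D5)
So the answer for step 2 is parallel.

Answer: parallel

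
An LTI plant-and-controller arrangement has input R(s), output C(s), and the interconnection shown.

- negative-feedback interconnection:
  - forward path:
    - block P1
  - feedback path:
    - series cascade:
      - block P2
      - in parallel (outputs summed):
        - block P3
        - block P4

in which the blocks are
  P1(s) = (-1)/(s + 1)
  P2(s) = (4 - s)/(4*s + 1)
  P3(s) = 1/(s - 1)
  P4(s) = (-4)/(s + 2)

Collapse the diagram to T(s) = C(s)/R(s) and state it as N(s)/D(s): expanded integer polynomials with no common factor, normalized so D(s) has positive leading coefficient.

Reducing step by step:

[1] combine P3, P4 in parallel = (6 - 3*s)/(s^2 + s - 2)
[2] combine P2, (P3+P4) in series = (3*s^2 - 18*s + 24)/(4*s^3 + 5*s^2 - 7*s - 2)
[3] reduce the feedback loop with forward P1 and return (P2*(P3+P4)) - this is the overall T(s), already in the required normalized form

Answer: (-4*s^3 - 5*s^2 + 7*s + 2)/(4*s^4 + 9*s^3 - 5*s^2 + 9*s - 26)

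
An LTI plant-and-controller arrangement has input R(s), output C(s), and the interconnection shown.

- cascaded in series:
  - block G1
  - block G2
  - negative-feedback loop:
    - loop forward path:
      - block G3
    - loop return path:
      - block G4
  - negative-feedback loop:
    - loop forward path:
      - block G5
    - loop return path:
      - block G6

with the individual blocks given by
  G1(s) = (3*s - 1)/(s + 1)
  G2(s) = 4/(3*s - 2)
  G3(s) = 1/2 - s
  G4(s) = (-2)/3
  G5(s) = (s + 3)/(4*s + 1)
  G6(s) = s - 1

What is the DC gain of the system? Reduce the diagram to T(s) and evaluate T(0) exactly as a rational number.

Answer: -9/4

Working:
(1) collapse the loop (G3 forward, G4 return), giving (3 - 6*s)/(4*s + 4)
(2) apply the feedback formula to G5, G6, giving (s + 3)/(s^2 + 6*s - 2)
(3) reduce the series chain G1, G2, [G3/(1+G3*G4)], [G5/(1+G5*G6)], giving (-18*s^3 - 39*s^2 + 42*s - 9)/(3*s^5 + 22*s^4 + 17*s^3 - 16*s^2 - 10*s + 4)
DC gain: substitute s = 0 into T(s) from step 3: T(0) = -9/4.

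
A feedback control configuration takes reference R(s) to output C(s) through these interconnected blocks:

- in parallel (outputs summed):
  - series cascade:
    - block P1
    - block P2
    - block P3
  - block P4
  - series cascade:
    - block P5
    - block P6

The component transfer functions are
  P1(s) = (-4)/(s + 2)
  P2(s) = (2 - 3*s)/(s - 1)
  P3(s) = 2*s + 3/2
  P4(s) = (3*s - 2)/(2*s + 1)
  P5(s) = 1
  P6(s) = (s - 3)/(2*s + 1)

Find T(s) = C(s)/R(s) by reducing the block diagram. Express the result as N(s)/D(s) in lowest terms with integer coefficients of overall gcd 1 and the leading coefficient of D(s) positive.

Answer: (52*s^3 + 27*s^2 - 35*s - 2)/(2*s^3 + 3*s^2 - 3*s - 2)

Working:
(1) combine P1, P2, P3 in series gives (24*s^2 + 2*s - 12)/(s^2 + s - 2)
(2) multiply P5, P6 (series) gives (s - 3)/(2*s + 1)
(3) parallel reduction of (P1*P2*P3), P4, (P5*P6) - this is the overall T(s), already in the required normalized form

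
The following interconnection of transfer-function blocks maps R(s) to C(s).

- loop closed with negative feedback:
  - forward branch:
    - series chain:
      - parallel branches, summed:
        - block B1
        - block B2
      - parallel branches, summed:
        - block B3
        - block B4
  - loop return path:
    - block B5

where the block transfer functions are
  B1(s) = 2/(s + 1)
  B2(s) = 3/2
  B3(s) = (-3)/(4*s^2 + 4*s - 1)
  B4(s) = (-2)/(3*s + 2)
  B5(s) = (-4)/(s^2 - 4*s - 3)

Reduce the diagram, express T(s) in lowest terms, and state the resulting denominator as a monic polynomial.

The answer is s^6 - 4*s^5/3 - 139*s^4/12 - 145*s^3/12 + 125*s^2/12 + 87*s/4 + 31/6.

Reasoning:
Step 1: parallel reduction of B1, B2: (3*s + 7)/(2*s + 2)
Step 2: parallel reduction of B3, B4: (-8*s^2 - 17*s - 4)/(12*s^3 + 20*s^2 + 5*s - 2)
Step 3: reduce the series chain (B1+B2), (B3+B4): (-24*s^3 - 107*s^2 - 131*s - 28)/(24*s^4 + 64*s^3 + 50*s^2 + 6*s - 4)
Step 4: reduce the feedback loop with forward ((B1+B2)*(B3+B4)) and return B5: (-24*s^5 - 11*s^4 + 369*s^3 + 817*s^2 + 505*s + 84)/(24*s^6 - 32*s^5 - 278*s^4 - 290*s^3 + 250*s^2 + 522*s + 124)
Step 4 gives the fully reduced T(s), with no common factor left to cancel. The denominator's leading coefficient is 24, so divide each of its coefficients by 24 to get the monic form.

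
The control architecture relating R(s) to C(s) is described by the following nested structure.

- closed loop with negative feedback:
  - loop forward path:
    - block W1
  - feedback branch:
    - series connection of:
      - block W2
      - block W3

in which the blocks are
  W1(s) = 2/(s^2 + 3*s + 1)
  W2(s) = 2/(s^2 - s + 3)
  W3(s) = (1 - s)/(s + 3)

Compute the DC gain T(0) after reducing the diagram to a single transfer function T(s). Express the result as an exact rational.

Step 1: series reduction of W2, W3: (2 - 2*s)/(s^3 + 2*s^2 + 9)
Step 2: feedback reduction of W1, (W2*W3): (2*s^3 + 4*s^2 + 18)/(s^5 + 5*s^4 + 7*s^3 + 11*s^2 + 23*s + 13)
DC gain: substitute s = 0 into T(s) from step 2: T(0) = 18/13.

Final answer: 18/13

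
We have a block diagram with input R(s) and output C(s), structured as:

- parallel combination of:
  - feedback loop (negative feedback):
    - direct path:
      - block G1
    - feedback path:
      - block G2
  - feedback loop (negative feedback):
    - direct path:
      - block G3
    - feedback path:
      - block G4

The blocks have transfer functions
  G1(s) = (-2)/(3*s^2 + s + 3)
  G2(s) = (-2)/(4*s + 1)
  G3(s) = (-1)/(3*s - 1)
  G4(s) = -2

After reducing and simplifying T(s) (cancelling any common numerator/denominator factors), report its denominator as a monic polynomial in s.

(1) reduce the feedback loop with forward G1 and return G2 gives (-8*s - 2)/(12*s^3 + 7*s^2 + 13*s + 7)
(2) close the feedback loop around G3, G4 gives (-1)/(3*s + 1)
(3) parallel reduction of [G1/(1+G1*G2)], [G3/(1+G3*G4)] gives (-12*s^3 - 31*s^2 - 27*s - 9)/(36*s^4 + 33*s^3 + 46*s^2 + 34*s + 7)
No further cancellation is possible in the step-3 result, so that is T(s). Its denominator becomes monic after dividing by the leading coefficient 36.

Final answer: s^4 + 11*s^3/12 + 23*s^2/18 + 17*s/18 + 7/36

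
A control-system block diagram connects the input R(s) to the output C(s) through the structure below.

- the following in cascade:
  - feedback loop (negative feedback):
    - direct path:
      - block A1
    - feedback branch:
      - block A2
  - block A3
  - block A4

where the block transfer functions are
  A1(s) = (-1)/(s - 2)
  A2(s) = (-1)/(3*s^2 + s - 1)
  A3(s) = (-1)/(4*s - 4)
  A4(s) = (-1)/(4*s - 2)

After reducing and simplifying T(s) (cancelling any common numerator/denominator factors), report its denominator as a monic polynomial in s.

The answer is s^5 - 19*s^4/6 + 2*s^3 + 5*s^2/3 - 2*s + 1/2.

Reasoning:
1. apply the feedback formula to A1, A2, giving (-3*s^2 - s + 1)/(3*s^3 - 5*s^2 - 3*s + 3)
2. multiply [A1/(1+A1*A2)], A3, A4 (series), giving (-3*s^2 - s + 1)/(48*s^5 - 152*s^4 + 96*s^3 + 80*s^2 - 96*s + 24)
T(s) is the step-2 result (common factors already cancelled). Leading coefficient of the denominator: 48. Divide through by 48 for the monic polynomial.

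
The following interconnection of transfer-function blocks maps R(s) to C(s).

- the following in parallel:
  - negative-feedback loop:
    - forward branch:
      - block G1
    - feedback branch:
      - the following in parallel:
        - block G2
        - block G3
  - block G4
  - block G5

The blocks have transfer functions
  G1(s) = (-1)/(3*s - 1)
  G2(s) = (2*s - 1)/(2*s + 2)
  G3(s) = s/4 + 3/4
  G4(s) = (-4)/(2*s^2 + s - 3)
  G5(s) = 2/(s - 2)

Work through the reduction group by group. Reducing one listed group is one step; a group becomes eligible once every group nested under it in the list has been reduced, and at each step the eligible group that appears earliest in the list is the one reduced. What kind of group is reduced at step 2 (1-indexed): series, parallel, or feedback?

Reducing step by step:

[1] combine G2, G3 in parallel
[2] feedback reduction of G1, (G2+G3)
[3] reduce the parallel group [G1/(1+G1*(G2+G3))], G4, G5
Step 2 collapses a feedback group.

Answer: feedback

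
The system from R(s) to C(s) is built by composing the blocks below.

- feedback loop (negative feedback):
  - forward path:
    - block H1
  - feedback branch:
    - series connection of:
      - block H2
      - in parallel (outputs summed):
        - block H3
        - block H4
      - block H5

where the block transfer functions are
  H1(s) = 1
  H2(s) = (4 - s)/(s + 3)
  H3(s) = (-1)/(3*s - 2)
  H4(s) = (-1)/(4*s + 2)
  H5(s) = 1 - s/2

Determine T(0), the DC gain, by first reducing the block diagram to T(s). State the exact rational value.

Reducing step by step:

[1] sum the parallel branches H3, H4 = (-7*s)/(12*s^2 - 2*s - 4)
[2] cascade H2, (H3+H4), H5 = (-7*s^3 + 42*s^2 - 56*s)/(24*s^3 + 68*s^2 - 20*s - 24)
[3] reduce the feedback loop with forward H1 and return (H2*(H3+H4)*H5) = (24*s^3 + 68*s^2 - 20*s - 24)/(17*s^3 + 110*s^2 - 76*s - 24)
Evaluating the step-3 result (the overall T(s)) at s = 0 gives T(0) = -24/(-24) = 1.

Answer: 1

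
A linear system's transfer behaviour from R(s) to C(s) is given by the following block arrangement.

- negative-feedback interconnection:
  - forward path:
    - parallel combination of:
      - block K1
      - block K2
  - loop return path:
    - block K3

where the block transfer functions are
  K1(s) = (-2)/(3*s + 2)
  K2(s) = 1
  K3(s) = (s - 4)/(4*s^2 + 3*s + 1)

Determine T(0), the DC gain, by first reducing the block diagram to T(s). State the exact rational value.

Reducing step by step:

1. parallel reduction of K1, K2; result (3*s)/(3*s + 2)
2. reduce the feedback loop with forward (K1+K2) and return K3; result (12*s^3 + 9*s^2 + 3*s)/(12*s^3 + 20*s^2 - 3*s + 2)
Evaluating the step-2 result (the overall T(s)) at s = 0 gives T(0) = 0/2 = 0.

Answer: 0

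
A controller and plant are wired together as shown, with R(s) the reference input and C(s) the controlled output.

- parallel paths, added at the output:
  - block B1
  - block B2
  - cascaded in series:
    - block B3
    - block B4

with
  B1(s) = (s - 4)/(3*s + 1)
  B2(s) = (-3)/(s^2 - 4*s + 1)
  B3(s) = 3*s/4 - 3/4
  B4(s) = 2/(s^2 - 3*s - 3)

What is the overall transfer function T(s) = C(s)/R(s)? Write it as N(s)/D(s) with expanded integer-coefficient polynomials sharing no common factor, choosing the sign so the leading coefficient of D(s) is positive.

First reduce the diagram to T(s).

Step 1: reduce the series chain B3, B4 -> (3*s - 3)/(2*s^2 - 6*s - 6)
Step 2: combine B1, B2, (B3*B4) in parallel, which is the overall transfer function T(s) = C(s)/R(s) in lowest terms

Answer: (2*s^5 - 13*s^4 + 16*s^3 + 16*s^2 + 39)/(6*s^5 - 40*s^4 + 46*s^3 + 74*s^2 - 6)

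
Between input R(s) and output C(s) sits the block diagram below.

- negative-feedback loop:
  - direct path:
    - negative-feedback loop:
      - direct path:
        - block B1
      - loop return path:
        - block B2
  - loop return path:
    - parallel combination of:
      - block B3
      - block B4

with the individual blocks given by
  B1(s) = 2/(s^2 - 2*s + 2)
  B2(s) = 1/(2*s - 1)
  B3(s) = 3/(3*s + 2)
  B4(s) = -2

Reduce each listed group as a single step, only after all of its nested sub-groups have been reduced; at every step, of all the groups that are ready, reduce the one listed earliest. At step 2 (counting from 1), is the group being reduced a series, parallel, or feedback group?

Answer: parallel

Working:
1. collapse the loop (B1 forward, B2 return)
2. add B3, B4 (parallel)
3. close the feedback loop around [B1/(1+B1*B2)], (B3+B4)
Step 2: parallel.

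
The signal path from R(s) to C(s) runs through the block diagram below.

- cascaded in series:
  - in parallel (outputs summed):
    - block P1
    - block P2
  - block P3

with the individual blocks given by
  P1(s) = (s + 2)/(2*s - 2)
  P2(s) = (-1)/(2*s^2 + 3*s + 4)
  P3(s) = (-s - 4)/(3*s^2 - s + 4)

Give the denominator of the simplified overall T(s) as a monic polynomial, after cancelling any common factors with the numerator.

First reduce the diagram to T(s).

1. parallel reduction of P1, P2, giving (2*s^3 + 7*s^2 + 8*s + 10)/(4*s^3 + 2*s^2 + 2*s - 8)
2. multiply (P1+P2), P3 (series), giving (-2*s^4 - 15*s^3 - 36*s^2 - 42*s - 40)/(12*s^5 + 2*s^4 + 20*s^3 - 18*s^2 + 16*s - 32)
No further cancellation is possible in the step-2 result, so that is T(s). Its denominator becomes monic after dividing by the leading coefficient 12.

Answer: s^5 + s^4/6 + 5*s^3/3 - 3*s^2/2 + 4*s/3 - 8/3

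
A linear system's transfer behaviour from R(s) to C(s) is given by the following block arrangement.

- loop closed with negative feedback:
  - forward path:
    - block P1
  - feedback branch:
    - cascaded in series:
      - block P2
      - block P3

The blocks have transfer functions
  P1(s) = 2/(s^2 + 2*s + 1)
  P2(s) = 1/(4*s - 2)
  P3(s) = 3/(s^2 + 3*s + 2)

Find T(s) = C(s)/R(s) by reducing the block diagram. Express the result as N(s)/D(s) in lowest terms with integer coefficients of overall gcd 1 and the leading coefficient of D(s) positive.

Answer: (4*s^3 + 10*s^2 + 2*s - 4)/(2*s^5 + 9*s^4 + 13*s^3 + 5*s^2 - 3*s + 1)

Working:
Step 1 - cascade P2, P3 gives 3/(4*s^3 + 10*s^2 + 2*s - 4)
Step 2 - reduce the feedback loop with forward P1 and return (P2*P3), giving the overall T(s)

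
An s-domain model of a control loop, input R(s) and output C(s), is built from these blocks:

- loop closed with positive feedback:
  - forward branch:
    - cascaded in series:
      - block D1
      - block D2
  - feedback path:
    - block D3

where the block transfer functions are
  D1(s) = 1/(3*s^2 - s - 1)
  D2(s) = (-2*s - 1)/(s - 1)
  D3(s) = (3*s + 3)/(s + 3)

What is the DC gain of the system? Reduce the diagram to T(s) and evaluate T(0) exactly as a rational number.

Step 1 - series reduction of D1, D2, giving (-2*s - 1)/(3*s^3 - 4*s^2 + 1)
Step 2 - feedback reduction of (D1*D2), D3, giving (-2*s^2 - 7*s - 3)/(3*s^4 + 5*s^3 - 6*s^2 + 10*s + 6)
Step 2 gives the overall T(s). Then T(0) = -3/6 = -1/2.

Therefore the answer is -1/2.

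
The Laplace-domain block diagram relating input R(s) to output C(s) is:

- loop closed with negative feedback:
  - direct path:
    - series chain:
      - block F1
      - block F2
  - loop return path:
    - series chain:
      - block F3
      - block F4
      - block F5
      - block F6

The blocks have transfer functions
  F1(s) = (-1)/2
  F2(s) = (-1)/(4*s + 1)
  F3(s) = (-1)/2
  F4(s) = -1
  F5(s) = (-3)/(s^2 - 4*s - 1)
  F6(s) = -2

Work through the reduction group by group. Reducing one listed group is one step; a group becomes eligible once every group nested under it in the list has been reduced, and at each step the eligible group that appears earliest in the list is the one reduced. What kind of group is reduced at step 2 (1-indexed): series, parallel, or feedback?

Reducing step by step:

Step 1. series reduction of F1, F2
Step 2. combine F3, F4, F5, F6 in series
Step 3. close the feedback loop around (F1*F2), (F3*F4*F5*F6)
Step 2: series.

Answer: series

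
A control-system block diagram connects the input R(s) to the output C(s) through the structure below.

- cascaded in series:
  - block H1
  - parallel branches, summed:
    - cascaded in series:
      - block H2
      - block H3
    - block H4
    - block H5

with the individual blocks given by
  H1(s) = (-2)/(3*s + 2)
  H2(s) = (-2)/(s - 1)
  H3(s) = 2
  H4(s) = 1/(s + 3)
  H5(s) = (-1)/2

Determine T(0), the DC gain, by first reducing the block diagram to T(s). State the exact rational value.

Step 1: reduce the series chain H2, H3 = (-4)/(s - 1)
Step 2: add (H2*H3), H4, H5 (parallel) = (-s^2 - 8*s - 23)/(2*s^2 + 4*s - 6)
Step 3: reduce the series chain H1, ((H2*H3)+H4+H5) = (s^2 + 8*s + 23)/(3*s^3 + 8*s^2 - 5*s - 6)
That last expression is T(s); at s = 0 only the constant terms survive, so T(0) = 23/(-6) = -23/6.

Final answer: -23/6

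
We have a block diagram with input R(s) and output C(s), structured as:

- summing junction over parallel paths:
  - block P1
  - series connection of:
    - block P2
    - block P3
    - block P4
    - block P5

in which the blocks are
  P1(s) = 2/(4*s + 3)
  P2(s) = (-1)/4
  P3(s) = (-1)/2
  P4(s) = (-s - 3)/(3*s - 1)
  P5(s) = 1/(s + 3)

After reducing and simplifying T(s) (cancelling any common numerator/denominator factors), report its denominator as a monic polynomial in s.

1. combine P2, P3, P4, P5 in series; result (-1)/(24*s - 8)
2. sum the parallel branches P1, (P2*P3*P4*P5); result (44*s - 19)/(96*s^2 + 40*s - 24)
Step 2 gives the fully reduced T(s), with no common factor left to cancel. The denominator's leading coefficient is 96, so divide each of its coefficients by 96 to get the monic form.

Therefore the answer is s^2 + 5*s/12 - 1/4.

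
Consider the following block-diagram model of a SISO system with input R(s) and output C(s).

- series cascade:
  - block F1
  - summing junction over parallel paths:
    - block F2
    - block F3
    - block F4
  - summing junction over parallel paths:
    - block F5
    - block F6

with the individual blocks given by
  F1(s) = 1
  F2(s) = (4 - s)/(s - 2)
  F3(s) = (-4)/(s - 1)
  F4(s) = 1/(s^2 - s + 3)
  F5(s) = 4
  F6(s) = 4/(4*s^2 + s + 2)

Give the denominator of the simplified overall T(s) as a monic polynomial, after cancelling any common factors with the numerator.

The answer is s^6 - 15*s^5/4 + 15*s^4/2 - 11*s^3 + 29*s^2/4 - 4*s + 3.

Reasoning:
Step 1 - parallel reduction of F2, F3, F4: (-s^4 + 2*s^3 + s^2 - 4*s + 14)/(s^4 - 4*s^3 + 8*s^2 - 11*s + 6)
Step 2 - combine F5, F6 in parallel: (16*s^2 + 4*s + 12)/(4*s^2 + s + 2)
Step 3 - combine F1, (F2+F3+F4), (F5+F6) in series: (-16*s^6 + 28*s^5 + 12*s^4 - 36*s^3 + 220*s^2 + 8*s + 168)/(4*s^6 - 15*s^5 + 30*s^4 - 44*s^3 + 29*s^2 - 16*s + 12)
That last expression is T(s), already simplified. Scaling its denominator by 1/4 (the reciprocal of the leading coefficient) yields the monic denominator.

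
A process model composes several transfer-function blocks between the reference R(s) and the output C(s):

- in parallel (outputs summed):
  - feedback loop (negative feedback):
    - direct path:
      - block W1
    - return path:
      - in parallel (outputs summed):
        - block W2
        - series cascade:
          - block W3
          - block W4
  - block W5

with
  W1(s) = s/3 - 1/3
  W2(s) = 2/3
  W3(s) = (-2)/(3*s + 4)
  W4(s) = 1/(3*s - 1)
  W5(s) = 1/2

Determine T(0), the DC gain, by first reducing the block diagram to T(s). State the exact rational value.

[1] combine W3, W4 in series; result (-2)/(9*s^2 + 9*s - 4)
[2] add W2, (W3*W4) (parallel); result (18*s^2 + 18*s - 14)/(27*s^2 + 27*s - 12)
[3] apply the feedback formula to W1, (W2+(W3*W4)); result (27*s^3 - 39*s + 12)/(18*s^3 + 81*s^2 + 49*s - 22)
[4] sum the parallel branches [W1/(1+W1*(W2+(W3*W4)))], W5; result (72*s^3 + 81*s^2 - 29*s + 2)/(36*s^3 + 162*s^2 + 98*s - 44)
DC gain: substitute s = 0 into T(s) from step 4: T(0) = 2/(-44) = -1/22.

Therefore the answer is -1/22.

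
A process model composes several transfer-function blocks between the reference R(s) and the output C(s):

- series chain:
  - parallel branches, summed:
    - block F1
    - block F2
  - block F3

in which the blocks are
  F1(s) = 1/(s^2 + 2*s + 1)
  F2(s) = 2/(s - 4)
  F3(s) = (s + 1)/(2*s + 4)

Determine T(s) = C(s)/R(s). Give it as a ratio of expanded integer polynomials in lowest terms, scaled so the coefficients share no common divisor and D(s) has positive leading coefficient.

First reduce the diagram to T(s).

Step 1: add F1, F2 (parallel): (2*s^2 + 5*s - 2)/(s^3 - 2*s^2 - 7*s - 4)
Step 2: combine (F1+F2), F3 in series: this yields T(s), and no further normalization is needed

Answer: (2*s^2 + 5*s - 2)/(2*s^3 - 2*s^2 - 20*s - 16)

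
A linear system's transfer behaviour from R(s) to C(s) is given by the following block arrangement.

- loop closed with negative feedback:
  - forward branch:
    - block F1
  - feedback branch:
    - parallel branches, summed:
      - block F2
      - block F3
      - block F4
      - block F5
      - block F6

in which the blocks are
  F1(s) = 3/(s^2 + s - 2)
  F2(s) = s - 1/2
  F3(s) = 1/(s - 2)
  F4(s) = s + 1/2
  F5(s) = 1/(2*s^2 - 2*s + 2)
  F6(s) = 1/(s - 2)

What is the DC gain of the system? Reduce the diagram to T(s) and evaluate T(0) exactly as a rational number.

The answer is -6/7.

Reasoning:
(1) sum the parallel branches F2, F3, F4, F5, F6 = (4*s^4 - 12*s^3 + 16*s^2 - 11*s + 2)/(2*s^3 - 6*s^2 + 6*s - 4)
(2) close the feedback loop around F1, (F2+F3+F4+F5+F6) = (6*s^3 - 18*s^2 + 18*s - 12)/(2*s^5 + 8*s^4 - 40*s^3 + 62*s^2 - 49*s + 14)
Evaluating the step-2 result (the overall T(s)) at s = 0 gives T(0) = -12/14 = -6/7.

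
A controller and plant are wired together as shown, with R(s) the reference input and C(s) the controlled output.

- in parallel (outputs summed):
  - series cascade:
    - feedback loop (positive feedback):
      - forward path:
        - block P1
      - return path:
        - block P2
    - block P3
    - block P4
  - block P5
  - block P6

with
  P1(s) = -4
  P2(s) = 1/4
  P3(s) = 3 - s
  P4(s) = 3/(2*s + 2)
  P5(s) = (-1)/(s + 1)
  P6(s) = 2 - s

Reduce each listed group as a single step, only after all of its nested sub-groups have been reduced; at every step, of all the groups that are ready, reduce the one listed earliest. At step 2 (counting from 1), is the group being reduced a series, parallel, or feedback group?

1. apply the feedback formula to P1, P2
2. series reduction of [P1/(1-P1*P2)], P3, P4
3. sum the parallel branches ([P1/(1-P1*P2)]*P3*P4), P5, P6
Step 2 collapses a series group.

Final answer: series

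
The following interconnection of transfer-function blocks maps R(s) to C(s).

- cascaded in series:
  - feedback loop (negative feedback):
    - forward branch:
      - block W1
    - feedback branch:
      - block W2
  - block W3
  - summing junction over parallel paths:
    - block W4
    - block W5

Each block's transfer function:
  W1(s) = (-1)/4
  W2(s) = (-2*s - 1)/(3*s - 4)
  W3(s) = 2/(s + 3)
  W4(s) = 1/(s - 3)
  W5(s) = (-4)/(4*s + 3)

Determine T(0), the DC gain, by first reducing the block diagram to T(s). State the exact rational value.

[1] close the feedback loop around W1, W2 gives (4 - 3*s)/(14*s - 15)
[2] reduce the parallel group W4, W5 gives 15/(4*s^2 - 9*s - 9)
[3] combine [W1/(1+W1*W2)], W3, (W4+W5) in series gives (120 - 90*s)/(56*s^4 - 18*s^3 - 549*s^2 + 162*s + 405)
That last expression is T(s); at s = 0 only the constant terms survive, so T(0) = 120/405 = 8/27.

Final answer: 8/27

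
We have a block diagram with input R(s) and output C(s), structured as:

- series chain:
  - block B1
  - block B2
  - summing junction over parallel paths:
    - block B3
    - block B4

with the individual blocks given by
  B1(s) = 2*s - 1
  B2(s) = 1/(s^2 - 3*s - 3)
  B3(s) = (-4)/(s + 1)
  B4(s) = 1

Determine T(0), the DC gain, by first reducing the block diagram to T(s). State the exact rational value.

(1) sum the parallel branches B3, B4; result (s - 3)/(s + 1)
(2) combine B1, B2, (B3+B4) in series; result (2*s^2 - 7*s + 3)/(s^3 - 2*s^2 - 6*s - 3)
That last expression is T(s); at s = 0 only the constant terms survive, so T(0) = 3/(-3) = -1.

Therefore the answer is -1.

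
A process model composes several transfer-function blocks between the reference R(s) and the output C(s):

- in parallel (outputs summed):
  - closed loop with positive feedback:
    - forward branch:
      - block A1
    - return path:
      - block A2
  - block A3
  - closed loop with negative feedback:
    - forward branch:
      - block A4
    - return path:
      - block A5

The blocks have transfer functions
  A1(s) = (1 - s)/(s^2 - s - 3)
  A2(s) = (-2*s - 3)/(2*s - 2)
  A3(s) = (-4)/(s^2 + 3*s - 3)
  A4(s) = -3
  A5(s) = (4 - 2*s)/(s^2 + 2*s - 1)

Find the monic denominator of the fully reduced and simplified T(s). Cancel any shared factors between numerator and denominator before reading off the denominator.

First reduce the diagram to T(s).

Step 1 - feedback reduction of A1, A2 -> (2 - 2*s)/(2*s^2 - 4*s - 9)
Step 2 - apply the feedback formula to A4, A5 -> (-3*s^2 - 6*s + 3)/(s^2 + 8*s - 13)
Step 3 - parallel reduction of [A1/(1-A1*A2)], A3, [A4/(1+A4*A5)] -> (-6*s^6 - 20*s^5 + 47*s^4 + 171*s^3 + 338*s^2 - 331*s - 309)/(2*s^6 + 18*s^5 - 37*s^4 - 257*s^3 + 258*s^2 + 411*s - 351)
T(s) is the step-3 result (common factors already cancelled). Leading coefficient of the denominator: 2. Divide through by 2 for the monic polynomial.

Answer: s^6 + 9*s^5 - 37*s^4/2 - 257*s^3/2 + 129*s^2 + 411*s/2 - 351/2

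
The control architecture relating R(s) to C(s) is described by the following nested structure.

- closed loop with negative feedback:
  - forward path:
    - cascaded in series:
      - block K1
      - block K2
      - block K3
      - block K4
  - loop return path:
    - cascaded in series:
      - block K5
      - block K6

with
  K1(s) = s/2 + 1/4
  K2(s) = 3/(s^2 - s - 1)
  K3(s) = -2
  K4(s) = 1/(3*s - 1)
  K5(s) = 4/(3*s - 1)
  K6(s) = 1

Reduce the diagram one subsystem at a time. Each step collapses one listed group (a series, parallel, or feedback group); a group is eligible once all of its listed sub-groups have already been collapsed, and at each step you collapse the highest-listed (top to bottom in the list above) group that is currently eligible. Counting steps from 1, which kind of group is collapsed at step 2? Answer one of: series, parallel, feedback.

(1) combine K1, K2, K3, K4 in series
(2) combine K5, K6 in series
(3) feedback reduction of (K1*K2*K3*K4), (K5*K6)
Step 2 collapses a series group.

Answer: series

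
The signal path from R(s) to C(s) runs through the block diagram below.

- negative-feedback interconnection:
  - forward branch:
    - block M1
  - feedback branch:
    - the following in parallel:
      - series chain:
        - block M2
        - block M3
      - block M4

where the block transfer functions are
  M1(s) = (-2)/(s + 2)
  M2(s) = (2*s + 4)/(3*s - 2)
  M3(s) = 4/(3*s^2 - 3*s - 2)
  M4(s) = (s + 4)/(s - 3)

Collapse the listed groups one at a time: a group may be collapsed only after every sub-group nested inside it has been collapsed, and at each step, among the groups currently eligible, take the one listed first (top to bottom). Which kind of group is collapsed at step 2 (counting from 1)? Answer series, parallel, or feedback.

1. multiply M2, M3 (series)
2. parallel reduction of (M2*M3), M4
3. feedback reduction of M1, ((M2*M3)+M4)
The group at step 2 is a parallel group.

Answer: parallel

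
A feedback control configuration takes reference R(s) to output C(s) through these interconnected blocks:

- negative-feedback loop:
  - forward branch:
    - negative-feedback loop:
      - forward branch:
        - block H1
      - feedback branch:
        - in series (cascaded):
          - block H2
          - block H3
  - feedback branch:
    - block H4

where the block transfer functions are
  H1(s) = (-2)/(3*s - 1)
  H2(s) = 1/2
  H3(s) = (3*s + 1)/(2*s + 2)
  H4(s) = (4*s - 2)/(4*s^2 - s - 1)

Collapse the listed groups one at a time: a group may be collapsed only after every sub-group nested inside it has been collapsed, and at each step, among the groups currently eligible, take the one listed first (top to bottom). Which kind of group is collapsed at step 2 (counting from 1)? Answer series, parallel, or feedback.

1. cascade H2, H3
2. close the feedback loop around H1, (H2*H3)
3. feedback reduction of [H1/(1+H1*(H2*H3))], H4
Step 2: feedback.

Therefore the answer is feedback.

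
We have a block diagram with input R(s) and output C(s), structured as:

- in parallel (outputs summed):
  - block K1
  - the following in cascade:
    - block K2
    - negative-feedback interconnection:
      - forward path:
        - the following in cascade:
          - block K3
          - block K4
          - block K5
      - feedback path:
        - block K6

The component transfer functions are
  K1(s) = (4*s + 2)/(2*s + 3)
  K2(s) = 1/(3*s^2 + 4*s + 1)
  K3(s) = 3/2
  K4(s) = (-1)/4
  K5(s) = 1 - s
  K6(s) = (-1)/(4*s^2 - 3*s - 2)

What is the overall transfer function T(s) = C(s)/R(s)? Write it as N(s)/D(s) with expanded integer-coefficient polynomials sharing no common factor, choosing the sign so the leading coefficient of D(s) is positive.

Reducing step by step:

Step 1. combine K3, K4, K5 in series: 3*s/8 - 3/8
Step 2. reduce the feedback loop with forward (K3*K4*K5) and return K6: (12*s^3 - 21*s^2 + 3*s + 6)/(32*s^2 - 27*s - 13)
Step 3. reduce the series chain K2, [(K3*K4*K5)/(1+(K3*K4*K5)*K6)]: (12*s^3 - 21*s^2 + 3*s + 6)/(96*s^4 + 47*s^3 - 115*s^2 - 79*s - 13)
Step 4. add K1, (K2*[(K3*K4*K5)/(1+(K3*K4*K5)*K6)]) (parallel); the result is T(s) itself (integer coefficients, no common factor, positive leading denominator coefficient)

Answer: (384*s^5 + 404*s^4 - 372*s^3 - 603*s^2 - 189*s - 8)/(192*s^5 + 382*s^4 - 89*s^3 - 503*s^2 - 263*s - 39)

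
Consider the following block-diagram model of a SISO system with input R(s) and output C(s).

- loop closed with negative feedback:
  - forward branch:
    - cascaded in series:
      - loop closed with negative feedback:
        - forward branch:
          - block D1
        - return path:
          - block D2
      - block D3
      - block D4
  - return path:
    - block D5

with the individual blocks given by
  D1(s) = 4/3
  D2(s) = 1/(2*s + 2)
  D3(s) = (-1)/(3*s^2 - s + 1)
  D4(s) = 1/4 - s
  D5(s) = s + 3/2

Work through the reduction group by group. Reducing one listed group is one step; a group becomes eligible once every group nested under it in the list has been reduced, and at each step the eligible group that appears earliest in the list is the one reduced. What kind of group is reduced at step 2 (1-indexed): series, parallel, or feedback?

1. close the feedback loop around D1, D2
2. reduce the series chain [D1/(1+D1*D2)], D3, D4
3. apply the feedback formula to ([D1/(1+D1*D2)]*D3*D4), D5
Step 2 collapses a series group.

Answer: series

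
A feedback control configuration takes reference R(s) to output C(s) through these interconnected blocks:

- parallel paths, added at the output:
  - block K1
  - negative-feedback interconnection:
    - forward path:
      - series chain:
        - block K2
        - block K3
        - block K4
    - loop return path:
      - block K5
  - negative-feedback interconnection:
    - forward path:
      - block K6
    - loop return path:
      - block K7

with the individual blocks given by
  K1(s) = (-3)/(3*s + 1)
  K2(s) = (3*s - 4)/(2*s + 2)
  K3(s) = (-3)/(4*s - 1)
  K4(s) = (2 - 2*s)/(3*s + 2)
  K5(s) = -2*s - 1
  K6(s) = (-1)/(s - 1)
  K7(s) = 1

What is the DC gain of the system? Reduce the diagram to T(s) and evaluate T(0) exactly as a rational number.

(1) cascade K2, K3, K4 = (9*s^2 - 21*s + 12)/(12*s^3 + 17*s^2 + 3*s - 2)
(2) feedback reduction of (K2*K3*K4), K5 = (-9*s^2 + 21*s - 12)/(6*s^3 - 50*s^2 + 14)
(3) apply the feedback formula to K6, K7 = (-1)/(s - 2)
(4) parallel reduction of K1, [(K2*K3*K4)/(1+(K2*K3*K4)*K5)], [K6/(1+K6*K7)] = (-63*s^4 + 438*s^3 - 373*s^2 - 66*s + 94)/(18*s^5 - 180*s^4 + 238*s^3 + 142*s^2 - 70*s - 28)
That last expression is T(s); at s = 0 only the constant terms survive, so T(0) = 94/(-28) = -47/14.

Hence the answer: -47/14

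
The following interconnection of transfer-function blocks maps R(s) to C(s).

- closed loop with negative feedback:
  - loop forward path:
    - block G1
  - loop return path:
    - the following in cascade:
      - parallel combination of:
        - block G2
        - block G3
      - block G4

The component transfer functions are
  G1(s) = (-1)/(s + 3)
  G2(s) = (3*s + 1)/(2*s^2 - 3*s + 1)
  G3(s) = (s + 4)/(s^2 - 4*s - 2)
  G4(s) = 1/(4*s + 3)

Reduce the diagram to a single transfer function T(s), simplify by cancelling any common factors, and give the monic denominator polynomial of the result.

Step 1: reduce the parallel group G2, G3 gives (5*s^3 - 6*s^2 - 21*s + 2)/(2*s^4 - 11*s^3 + 9*s^2 + 2*s - 2)
Step 2: multiply (G2+G3), G4 (series) gives (5*s^3 - 6*s^2 - 21*s + 2)/(8*s^5 - 38*s^4 + 3*s^3 + 35*s^2 - 2*s - 6)
Step 3: feedback reduction of G1, ((G2+G3)*G4) gives (-8*s^5 + 38*s^4 - 3*s^3 - 35*s^2 + 2*s + 6)/(8*s^6 - 14*s^5 - 111*s^4 + 39*s^3 + 109*s^2 + 9*s - 20)
No further cancellation is possible in the step-3 result, so that is T(s). Its denominator becomes monic after dividing by the leading coefficient 8.

Hence the answer: s^6 - 7*s^5/4 - 111*s^4/8 + 39*s^3/8 + 109*s^2/8 + 9*s/8 - 5/2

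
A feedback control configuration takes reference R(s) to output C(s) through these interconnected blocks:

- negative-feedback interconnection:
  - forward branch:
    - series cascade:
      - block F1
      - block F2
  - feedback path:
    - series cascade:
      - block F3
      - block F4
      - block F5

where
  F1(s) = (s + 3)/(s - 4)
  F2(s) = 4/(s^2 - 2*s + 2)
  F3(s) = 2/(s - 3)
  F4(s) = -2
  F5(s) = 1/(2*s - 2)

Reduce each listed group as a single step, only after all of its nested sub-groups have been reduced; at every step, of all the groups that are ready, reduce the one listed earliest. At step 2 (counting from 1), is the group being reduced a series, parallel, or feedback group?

Answer: series

Working:
Step 1. combine F1, F2 in series
Step 2. cascade F3, F4, F5
Step 3. feedback reduction of (F1*F2), (F3*F4*F5)
The group at step 2 is a series group.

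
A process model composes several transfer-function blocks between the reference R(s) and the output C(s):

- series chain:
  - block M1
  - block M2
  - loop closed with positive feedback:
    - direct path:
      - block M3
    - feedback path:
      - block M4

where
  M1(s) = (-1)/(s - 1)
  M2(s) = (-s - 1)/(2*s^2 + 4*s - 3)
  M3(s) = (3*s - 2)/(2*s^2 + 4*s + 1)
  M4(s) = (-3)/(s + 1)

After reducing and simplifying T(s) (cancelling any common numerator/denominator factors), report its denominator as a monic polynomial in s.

Step 1: reduce the feedback loop with forward M3 and return M4: (3*s^2 + s - 2)/(2*s^3 + 6*s^2 + 14*s - 5)
Step 2: reduce the series chain M1, M2, [M3/(1-M3*M4)]: (3*s^3 + 4*s^2 - s - 2)/(4*s^6 + 16*s^5 + 26*s^4 - 18*s^3 - 90*s^2 + 77*s - 15)
That last expression is T(s), already simplified. Scaling its denominator by 1/4 (the reciprocal of the leading coefficient) yields the monic denominator.

Therefore the answer is s^6 + 4*s^5 + 13*s^4/2 - 9*s^3/2 - 45*s^2/2 + 77*s/4 - 15/4.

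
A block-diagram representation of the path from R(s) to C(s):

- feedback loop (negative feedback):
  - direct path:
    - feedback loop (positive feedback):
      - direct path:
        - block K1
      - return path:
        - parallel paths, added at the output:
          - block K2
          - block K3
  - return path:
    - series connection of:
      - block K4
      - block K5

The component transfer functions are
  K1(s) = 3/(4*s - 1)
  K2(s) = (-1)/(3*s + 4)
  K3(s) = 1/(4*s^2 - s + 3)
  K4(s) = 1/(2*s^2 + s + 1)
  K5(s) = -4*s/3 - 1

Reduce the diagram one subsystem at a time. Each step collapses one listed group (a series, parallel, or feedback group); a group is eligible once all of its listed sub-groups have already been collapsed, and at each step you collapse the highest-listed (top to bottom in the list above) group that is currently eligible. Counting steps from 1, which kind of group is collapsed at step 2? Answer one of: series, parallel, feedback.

[1] parallel reduction of K2, K3
[2] collapse the loop (K1 forward, (K2+K3) return)
[3] cascade K4, K5
[4] feedback reduction of [K1/(1-K1*(K2+K3))], (K4*K5)
Step 2: feedback.

Hence the answer: feedback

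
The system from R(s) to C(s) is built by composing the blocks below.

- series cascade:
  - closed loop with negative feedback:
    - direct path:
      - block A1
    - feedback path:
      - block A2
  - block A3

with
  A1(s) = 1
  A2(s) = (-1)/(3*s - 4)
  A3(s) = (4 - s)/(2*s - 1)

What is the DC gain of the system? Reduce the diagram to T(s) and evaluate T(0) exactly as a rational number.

Answer: -16/5

Working:
Step 1: collapse the loop (A1 forward, A2 return), giving (3*s - 4)/(3*s - 5)
Step 2: cascade [A1/(1+A1*A2)], A3, giving (-3*s^2 + 16*s - 16)/(6*s^2 - 13*s + 5)
DC gain: substitute s = 0 into T(s) from step 2: T(0) = -16/5.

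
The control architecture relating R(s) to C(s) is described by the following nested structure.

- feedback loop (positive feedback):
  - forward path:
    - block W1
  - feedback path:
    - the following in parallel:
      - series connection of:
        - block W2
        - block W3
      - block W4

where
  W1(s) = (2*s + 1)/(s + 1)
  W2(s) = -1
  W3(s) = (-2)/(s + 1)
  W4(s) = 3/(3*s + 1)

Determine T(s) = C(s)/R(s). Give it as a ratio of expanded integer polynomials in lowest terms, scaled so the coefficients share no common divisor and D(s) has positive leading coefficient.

[1] reduce the series chain W2, W3 -> 2/(s + 1)
[2] sum the parallel branches (W2*W3), W4 -> (9*s + 5)/(3*s^2 + 4*s + 1)
[3] collapse the loop (W1 forward, ((W2*W3)+W4) return); the result is T(s) itself (integer coefficients, no common factor, positive leading denominator coefficient)

Hence the answer: (6*s^3 + 11*s^2 + 6*s + 1)/(3*s^3 - 11*s^2 - 14*s - 4)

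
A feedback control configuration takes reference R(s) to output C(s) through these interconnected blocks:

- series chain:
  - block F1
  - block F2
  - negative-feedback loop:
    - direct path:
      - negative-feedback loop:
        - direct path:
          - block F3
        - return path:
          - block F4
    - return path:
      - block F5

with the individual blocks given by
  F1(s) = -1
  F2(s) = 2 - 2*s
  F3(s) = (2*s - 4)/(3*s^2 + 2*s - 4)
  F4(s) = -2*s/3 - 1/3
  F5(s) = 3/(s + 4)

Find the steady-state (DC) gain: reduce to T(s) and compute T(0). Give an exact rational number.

Step 1. reduce the feedback loop with forward F3 and return F4 = (6*s - 12)/(5*s^2 + 12*s - 8)
Step 2. collapse the loop ([F3/(1+F3*F4)] forward, F5 return) = (6*s^2 + 12*s - 48)/(5*s^3 + 32*s^2 + 58*s - 68)
Step 3. series reduction of F1, F2, [[F3/(1+F3*F4)]/(1+[F3/(1+F3*F4)]*F5)] = (12*s^3 + 12*s^2 - 120*s + 96)/(5*s^3 + 32*s^2 + 58*s - 68)
Step 3 gives the overall T(s). Then T(0) = 96/(-68) = -24/17.

Answer: -24/17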